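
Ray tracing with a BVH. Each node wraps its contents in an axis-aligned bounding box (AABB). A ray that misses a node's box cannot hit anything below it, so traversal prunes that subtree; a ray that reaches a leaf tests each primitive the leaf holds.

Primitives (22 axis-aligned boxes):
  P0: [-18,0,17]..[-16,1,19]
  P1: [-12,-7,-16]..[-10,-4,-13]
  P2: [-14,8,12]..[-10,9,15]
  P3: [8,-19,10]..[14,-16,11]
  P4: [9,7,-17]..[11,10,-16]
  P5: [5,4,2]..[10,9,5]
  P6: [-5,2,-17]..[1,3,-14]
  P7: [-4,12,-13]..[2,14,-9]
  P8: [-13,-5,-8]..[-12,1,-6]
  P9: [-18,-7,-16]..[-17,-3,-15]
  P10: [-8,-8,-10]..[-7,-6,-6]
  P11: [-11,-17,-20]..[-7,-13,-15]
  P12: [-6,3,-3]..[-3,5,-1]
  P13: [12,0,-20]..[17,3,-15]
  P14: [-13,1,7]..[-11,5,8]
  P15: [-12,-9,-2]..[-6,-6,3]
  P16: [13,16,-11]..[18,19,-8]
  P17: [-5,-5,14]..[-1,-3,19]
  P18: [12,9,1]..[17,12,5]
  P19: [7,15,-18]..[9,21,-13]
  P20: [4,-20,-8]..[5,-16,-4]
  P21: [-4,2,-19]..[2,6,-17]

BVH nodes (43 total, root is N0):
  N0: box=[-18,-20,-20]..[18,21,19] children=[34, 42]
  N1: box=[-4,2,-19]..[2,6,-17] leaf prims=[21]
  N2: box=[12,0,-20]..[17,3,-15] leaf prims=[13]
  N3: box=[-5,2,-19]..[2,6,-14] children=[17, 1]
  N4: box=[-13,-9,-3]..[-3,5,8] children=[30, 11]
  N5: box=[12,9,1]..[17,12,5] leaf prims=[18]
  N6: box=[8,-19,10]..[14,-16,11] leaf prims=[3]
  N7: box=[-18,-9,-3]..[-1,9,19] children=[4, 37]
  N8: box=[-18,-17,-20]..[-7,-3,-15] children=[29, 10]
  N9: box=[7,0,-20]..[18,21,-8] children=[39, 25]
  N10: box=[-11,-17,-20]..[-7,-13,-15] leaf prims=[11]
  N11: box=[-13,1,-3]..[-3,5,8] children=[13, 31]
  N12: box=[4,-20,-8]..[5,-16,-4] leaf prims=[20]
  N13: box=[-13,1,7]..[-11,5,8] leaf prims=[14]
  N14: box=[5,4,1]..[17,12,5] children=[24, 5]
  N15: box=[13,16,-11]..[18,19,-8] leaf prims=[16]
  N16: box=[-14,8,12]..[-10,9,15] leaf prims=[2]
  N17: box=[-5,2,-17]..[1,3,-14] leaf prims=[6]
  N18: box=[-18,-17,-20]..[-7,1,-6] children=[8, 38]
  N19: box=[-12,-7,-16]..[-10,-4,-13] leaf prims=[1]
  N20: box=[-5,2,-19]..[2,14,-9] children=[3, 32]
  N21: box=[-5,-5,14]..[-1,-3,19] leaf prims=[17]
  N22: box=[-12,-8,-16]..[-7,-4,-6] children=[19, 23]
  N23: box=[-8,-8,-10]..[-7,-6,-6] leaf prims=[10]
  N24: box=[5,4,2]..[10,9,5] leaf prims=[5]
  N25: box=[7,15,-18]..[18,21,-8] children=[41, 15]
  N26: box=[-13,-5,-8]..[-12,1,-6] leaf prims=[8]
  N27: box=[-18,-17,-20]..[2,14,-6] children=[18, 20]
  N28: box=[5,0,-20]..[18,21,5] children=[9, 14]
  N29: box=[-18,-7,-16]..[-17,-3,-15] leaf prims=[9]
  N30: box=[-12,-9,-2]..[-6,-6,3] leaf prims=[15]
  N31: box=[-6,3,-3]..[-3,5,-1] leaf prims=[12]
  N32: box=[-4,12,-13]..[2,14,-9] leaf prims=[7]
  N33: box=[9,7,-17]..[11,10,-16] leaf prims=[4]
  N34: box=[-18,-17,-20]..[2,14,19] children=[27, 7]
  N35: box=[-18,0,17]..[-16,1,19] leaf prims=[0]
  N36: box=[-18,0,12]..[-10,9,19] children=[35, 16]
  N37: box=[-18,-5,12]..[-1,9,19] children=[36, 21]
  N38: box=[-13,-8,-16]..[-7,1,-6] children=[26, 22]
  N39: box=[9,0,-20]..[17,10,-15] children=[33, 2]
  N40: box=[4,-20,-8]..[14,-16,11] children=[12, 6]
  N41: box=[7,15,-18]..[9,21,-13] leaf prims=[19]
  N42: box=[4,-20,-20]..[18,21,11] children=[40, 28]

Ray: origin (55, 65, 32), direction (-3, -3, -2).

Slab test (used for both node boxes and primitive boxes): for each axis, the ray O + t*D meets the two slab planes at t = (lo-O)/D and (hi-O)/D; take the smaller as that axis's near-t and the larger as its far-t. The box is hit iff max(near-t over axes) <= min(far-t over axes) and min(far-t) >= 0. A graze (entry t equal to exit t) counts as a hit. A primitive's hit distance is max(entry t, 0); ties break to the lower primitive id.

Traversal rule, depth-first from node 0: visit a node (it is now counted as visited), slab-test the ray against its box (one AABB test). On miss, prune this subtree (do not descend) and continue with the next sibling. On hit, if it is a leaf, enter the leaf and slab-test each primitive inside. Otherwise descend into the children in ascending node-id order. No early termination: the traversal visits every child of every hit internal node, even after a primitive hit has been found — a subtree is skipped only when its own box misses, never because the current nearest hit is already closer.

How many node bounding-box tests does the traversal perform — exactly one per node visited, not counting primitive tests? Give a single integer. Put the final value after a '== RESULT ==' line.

Trace the traversal:
N0 x:[37/3,73/3] y:[44/3,85/3] z:[13/2,26] -> hit [44/3,73/3], descend [34, 42]
  N34 x:[53/3,73/3] y:[17,82/3] z:[13/2,26] -> hit [53/3,73/3], descend [7, 27]
    N7 x:[56/3,73/3] y:[56/3,74/3] z:[13/2,35/2] -> miss, prune
    N27 x:[53/3,73/3] y:[17,82/3] z:[19,26] -> hit [19,73/3], descend [18, 20]
      N18 x:[62/3,73/3] y:[64/3,82/3] z:[19,26] -> hit [64/3,73/3], descend [8, 38]
        N8 x:[62/3,73/3] y:[68/3,82/3] z:[47/2,26] -> hit [47/2,73/3], descend [10, 29]
          N10 x:[62/3,22] y:[26,82/3] z:[47/2,26] -> miss, prune
          N29 x:[24,73/3] y:[68/3,24] z:[47/2,24] -> hit [24,24] leaf, test {P9@t=24}
        N38 x:[62/3,68/3] y:[64/3,73/3] z:[19,24] -> hit [64/3,68/3], descend [22, 26]
          N22 x:[62/3,67/3] y:[23,73/3] z:[19,24] -> miss, prune
          N26 x:[67/3,68/3] y:[64/3,70/3] z:[19,20] -> miss, prune
      N20 x:[53/3,20] y:[17,21] z:[41/2,51/2] -> miss, prune
  N42 x:[37/3,17] y:[44/3,85/3] z:[21/2,26] -> hit [44/3,17], descend [28, 40]
    N28 x:[37/3,50/3] y:[44/3,65/3] z:[27/2,26] -> hit [44/3,50/3], descend [9, 14]
      N9 x:[37/3,16] y:[44/3,65/3] z:[20,26] -> miss, prune
      N14 x:[38/3,50/3] y:[53/3,61/3] z:[27/2,31/2] -> miss, prune
    N40 x:[41/3,17] y:[27,85/3] z:[21/2,20] -> miss, prune

17 AABB tests over nodes [0, 34, 7, 27, 18, 8, 10, 29, 38, 22, 26, 20, 42, 28, 9, 14, 40]; 1 leaf entered; closest P9.

== RESULT ==
17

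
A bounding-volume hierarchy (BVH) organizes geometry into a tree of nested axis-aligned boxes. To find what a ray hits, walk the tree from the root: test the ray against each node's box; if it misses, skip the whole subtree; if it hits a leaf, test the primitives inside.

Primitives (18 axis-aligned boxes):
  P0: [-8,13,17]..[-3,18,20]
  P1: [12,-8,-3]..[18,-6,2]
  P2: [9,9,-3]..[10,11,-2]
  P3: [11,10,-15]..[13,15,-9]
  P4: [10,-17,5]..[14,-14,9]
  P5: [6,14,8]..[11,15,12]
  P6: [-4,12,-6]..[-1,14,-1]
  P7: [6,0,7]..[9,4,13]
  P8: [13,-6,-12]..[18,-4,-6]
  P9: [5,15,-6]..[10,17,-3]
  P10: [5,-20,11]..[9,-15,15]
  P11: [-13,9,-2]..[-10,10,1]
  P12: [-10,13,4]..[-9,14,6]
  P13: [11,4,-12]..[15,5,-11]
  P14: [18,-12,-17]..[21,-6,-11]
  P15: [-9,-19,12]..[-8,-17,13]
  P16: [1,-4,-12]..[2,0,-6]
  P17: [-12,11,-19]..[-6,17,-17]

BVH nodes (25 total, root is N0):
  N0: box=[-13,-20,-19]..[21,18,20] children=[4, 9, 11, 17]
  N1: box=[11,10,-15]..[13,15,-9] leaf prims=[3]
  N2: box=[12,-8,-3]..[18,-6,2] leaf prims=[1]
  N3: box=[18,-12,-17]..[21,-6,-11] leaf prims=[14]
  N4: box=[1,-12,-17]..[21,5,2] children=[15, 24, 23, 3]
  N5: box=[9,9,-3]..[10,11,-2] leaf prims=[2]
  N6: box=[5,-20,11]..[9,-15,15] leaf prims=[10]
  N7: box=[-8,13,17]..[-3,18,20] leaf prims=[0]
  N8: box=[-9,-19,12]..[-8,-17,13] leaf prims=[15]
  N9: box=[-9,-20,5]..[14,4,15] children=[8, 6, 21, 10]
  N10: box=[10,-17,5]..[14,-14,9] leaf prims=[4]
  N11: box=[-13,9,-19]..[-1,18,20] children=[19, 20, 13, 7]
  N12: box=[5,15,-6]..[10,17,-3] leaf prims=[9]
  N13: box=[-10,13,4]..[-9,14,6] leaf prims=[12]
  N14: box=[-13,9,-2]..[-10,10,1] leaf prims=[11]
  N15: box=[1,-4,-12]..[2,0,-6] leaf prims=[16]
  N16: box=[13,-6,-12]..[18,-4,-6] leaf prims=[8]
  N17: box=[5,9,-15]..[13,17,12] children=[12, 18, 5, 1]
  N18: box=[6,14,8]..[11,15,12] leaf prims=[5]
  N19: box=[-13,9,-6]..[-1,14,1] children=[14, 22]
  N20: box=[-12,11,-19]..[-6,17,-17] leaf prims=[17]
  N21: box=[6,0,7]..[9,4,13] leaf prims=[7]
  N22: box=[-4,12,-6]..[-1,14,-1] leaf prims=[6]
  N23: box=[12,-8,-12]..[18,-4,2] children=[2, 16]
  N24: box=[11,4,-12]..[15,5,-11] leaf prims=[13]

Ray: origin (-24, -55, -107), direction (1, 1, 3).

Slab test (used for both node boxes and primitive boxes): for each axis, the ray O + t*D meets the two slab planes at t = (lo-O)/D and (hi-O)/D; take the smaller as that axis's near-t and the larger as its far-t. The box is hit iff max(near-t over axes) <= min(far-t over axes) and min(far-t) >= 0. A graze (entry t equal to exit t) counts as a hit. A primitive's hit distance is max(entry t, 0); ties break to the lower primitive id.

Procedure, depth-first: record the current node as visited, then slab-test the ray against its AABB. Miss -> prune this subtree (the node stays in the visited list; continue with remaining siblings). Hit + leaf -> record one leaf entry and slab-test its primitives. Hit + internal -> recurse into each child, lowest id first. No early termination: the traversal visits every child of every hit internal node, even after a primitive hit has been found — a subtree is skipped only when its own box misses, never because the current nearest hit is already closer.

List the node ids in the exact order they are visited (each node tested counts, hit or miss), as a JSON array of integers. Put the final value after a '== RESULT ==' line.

Trace the traversal:
N0 x:[11,45] y:[35,73] z:[88/3,127/3] -> hit [35,127/3], descend [4, 9, 11, 17]
  N4 x:[25,45] y:[43,60] z:[30,109/3] -> miss, prune
  N9 x:[15,38] y:[35,59] z:[112/3,122/3] -> hit [112/3,38], descend [6, 8, 10, 21]
    N6 x:[29,33] y:[35,40] z:[118/3,122/3] -> miss, prune
    N8 x:[15,16] y:[36,38] z:[119/3,40] -> miss, prune
    N10 x:[34,38] y:[38,41] z:[112/3,116/3] -> hit [38,38] leaf, test {P4@t=38}
    N21 x:[30,33] y:[55,59] z:[38,40] -> miss, prune
  N11 x:[11,23] y:[64,73] z:[88/3,127/3] -> miss, prune
  N17 x:[29,37] y:[64,72] z:[92/3,119/3] -> miss, prune

Summary -> nodes [0, 4, 9, 6, 8, 10, 21, 11, 17]; box-tests=9; leaf-entries=1; first=P4

== RESULT ==
[0, 4, 9, 6, 8, 10, 21, 11, 17]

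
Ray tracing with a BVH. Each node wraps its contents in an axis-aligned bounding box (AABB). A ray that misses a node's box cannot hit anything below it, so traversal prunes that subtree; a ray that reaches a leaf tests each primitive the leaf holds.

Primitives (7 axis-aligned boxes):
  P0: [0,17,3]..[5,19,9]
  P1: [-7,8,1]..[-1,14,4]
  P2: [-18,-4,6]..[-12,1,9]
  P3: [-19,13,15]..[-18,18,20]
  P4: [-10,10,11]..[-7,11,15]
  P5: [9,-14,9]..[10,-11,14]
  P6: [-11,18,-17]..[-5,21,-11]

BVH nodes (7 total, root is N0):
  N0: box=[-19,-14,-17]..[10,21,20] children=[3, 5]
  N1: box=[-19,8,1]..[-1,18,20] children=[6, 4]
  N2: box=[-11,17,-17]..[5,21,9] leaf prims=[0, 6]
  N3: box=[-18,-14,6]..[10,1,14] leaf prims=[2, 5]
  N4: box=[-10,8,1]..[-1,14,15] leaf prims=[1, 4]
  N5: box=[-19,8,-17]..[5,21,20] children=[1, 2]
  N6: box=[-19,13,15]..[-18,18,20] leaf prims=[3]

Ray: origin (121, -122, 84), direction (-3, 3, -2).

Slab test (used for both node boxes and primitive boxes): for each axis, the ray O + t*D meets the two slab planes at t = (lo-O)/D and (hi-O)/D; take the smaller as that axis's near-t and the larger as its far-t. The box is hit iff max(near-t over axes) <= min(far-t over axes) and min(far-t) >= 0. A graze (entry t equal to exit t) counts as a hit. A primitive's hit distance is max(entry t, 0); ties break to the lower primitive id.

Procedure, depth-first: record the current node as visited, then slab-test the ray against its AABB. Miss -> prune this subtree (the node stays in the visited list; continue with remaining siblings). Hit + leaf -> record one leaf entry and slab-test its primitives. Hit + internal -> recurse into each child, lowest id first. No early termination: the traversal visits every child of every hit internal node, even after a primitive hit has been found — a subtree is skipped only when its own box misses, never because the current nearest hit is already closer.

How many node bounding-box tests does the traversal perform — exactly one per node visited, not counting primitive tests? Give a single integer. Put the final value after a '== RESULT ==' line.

Walk:
N0 x:[37,140/3] y:[36,143/3] z:[32,101/2] -> hit [37,140/3], descend [3, 5]
  N3 x:[37,139/3] y:[36,41] z:[35,39] -> hit [37,39] leaf, test {P2(miss), P5@t=37}
  N5 x:[116/3,140/3] y:[130/3,143/3] z:[32,101/2] -> hit [130/3,140/3], descend [1, 2]
    N1 x:[122/3,140/3] y:[130/3,140/3] z:[32,83/2] -> miss, prune
    N2 x:[116/3,44] y:[139/3,143/3] z:[75/2,101/2] -> miss, prune

5 AABB tests over nodes [0, 3, 5, 1, 2]; 1 leaf entered; closest P5.

== RESULT ==
5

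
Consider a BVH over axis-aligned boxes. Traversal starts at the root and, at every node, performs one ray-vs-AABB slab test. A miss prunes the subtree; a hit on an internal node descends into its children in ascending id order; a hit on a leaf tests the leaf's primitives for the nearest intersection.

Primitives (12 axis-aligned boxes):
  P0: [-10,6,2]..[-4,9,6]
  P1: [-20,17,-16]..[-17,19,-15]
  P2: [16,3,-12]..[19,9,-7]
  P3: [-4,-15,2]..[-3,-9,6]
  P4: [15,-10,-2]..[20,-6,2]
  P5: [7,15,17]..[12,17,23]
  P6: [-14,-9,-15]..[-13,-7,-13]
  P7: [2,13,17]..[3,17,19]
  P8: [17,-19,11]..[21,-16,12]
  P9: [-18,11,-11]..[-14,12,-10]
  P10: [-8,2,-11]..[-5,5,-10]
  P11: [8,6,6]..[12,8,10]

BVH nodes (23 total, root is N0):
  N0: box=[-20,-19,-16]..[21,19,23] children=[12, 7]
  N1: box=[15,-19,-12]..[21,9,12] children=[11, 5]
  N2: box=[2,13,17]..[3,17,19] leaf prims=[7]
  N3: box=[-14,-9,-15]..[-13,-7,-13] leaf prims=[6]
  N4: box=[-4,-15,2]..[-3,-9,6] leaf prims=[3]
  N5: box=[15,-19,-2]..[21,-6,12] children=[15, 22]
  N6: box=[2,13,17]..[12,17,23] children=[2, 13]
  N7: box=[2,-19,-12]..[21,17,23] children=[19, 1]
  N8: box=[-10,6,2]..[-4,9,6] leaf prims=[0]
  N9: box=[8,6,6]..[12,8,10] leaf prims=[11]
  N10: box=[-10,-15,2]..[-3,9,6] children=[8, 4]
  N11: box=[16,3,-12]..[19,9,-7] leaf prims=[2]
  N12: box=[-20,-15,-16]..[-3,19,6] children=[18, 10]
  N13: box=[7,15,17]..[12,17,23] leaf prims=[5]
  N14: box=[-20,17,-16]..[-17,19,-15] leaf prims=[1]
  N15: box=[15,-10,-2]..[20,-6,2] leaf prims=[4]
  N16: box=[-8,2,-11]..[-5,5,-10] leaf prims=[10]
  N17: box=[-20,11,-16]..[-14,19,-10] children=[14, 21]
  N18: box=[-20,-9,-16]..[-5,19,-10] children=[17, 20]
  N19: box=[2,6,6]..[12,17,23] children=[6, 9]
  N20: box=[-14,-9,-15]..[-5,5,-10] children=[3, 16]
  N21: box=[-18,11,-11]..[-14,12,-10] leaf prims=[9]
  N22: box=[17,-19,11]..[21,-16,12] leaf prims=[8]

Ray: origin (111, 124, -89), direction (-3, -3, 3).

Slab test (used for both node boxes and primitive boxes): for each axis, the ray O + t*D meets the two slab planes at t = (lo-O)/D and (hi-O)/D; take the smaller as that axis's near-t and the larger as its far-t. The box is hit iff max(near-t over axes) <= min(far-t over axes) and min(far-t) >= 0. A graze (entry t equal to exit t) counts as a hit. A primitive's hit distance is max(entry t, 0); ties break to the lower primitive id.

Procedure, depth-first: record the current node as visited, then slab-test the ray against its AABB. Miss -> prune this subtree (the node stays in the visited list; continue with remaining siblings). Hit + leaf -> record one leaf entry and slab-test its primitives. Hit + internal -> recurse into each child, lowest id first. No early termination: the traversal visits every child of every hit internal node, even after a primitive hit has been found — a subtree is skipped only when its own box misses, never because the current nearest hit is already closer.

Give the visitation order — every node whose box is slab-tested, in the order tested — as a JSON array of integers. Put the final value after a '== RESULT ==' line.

Walk:
N0 x:[30,131/3] y:[35,143/3] z:[73/3,112/3] -> hit [35,112/3], descend [7, 12]
  N7 x:[30,109/3] y:[107/3,143/3] z:[77/3,112/3] -> hit [107/3,109/3], descend [1, 19]
    N1 x:[30,32] y:[115/3,143/3] z:[77/3,101/3] -> miss, prune
    N19 x:[33,109/3] y:[107/3,118/3] z:[95/3,112/3] -> hit [107/3,109/3], descend [6, 9]
      N6 x:[33,109/3] y:[107/3,37] z:[106/3,112/3] -> hit [107/3,109/3], descend [2, 13]
        N2 x:[36,109/3] y:[107/3,37] z:[106/3,36] -> hit [36,36] leaf, test {P7@t=36}
        N13 x:[33,104/3] y:[107/3,109/3] z:[106/3,112/3] -> miss, prune
      N9 x:[33,103/3] y:[116/3,118/3] z:[95/3,33] -> miss, prune
  N12 x:[38,131/3] y:[35,139/3] z:[73/3,95/3] -> miss, prune

order=[0, 7, 1, 19, 6, 2, 13, 9, 12]  |boxes|=9  |leaves|=1  hit=P7

== RESULT ==
[0, 7, 1, 19, 6, 2, 13, 9, 12]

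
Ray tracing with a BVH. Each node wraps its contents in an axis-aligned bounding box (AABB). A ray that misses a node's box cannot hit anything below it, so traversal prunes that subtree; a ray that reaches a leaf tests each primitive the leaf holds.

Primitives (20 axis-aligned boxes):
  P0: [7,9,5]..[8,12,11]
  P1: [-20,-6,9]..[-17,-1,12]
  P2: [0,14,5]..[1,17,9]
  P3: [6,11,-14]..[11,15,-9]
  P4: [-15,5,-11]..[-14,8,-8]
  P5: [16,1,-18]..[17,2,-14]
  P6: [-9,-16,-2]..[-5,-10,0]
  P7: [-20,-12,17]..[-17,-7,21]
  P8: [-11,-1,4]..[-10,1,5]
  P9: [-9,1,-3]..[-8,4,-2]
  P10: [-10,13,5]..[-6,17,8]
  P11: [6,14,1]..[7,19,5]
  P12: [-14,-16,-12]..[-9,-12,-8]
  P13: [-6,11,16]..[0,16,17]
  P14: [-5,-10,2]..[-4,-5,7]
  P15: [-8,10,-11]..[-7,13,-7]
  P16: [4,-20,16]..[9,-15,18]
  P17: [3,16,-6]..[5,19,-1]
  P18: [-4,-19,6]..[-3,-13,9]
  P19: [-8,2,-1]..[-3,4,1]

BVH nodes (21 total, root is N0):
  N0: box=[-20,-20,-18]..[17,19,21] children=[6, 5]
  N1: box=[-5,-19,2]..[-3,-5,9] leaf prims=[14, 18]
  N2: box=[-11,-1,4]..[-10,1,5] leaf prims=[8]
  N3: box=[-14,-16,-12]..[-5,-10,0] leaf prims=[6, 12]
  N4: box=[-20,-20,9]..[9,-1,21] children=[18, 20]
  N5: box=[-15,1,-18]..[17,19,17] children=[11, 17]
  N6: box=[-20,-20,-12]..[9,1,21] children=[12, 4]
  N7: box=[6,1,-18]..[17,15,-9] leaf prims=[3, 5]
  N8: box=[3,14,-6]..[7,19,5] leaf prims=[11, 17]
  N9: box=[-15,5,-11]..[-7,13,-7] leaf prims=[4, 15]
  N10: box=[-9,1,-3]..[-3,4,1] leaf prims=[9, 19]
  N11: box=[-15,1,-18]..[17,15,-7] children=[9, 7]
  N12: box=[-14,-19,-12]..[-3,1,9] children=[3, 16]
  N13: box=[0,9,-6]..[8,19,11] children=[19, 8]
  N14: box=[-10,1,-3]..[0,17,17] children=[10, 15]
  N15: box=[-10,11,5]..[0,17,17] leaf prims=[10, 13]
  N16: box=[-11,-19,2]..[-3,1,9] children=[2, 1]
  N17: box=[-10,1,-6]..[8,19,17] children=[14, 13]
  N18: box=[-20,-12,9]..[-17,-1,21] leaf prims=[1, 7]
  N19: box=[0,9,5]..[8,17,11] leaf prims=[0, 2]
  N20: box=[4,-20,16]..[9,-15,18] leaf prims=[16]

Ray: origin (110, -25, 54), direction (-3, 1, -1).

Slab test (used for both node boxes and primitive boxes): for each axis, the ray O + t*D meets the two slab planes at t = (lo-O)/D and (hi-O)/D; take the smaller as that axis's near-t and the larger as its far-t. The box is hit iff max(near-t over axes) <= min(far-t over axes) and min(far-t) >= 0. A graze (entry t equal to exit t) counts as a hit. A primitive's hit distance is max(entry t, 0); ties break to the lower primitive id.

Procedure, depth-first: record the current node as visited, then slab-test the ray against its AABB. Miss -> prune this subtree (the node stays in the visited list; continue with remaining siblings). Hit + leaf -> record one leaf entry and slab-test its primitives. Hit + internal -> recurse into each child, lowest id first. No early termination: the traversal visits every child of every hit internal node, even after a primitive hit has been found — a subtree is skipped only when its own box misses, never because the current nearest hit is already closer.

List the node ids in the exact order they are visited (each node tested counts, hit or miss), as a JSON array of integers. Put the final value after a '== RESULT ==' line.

Trace the traversal:
N0 x:[31,130/3] y:[5,44] z:[33,72] -> hit [33,130/3], descend [5, 6]
  N5 x:[31,125/3] y:[26,44] z:[37,72] -> hit [37,125/3], descend [11, 17]
    N11 x:[31,125/3] y:[26,40] z:[61,72] -> miss, prune
    N17 x:[34,40] y:[26,44] z:[37,60] -> hit [37,40], descend [13, 14]
      N13 x:[34,110/3] y:[34,44] z:[43,60] -> miss, prune
      N14 x:[110/3,40] y:[26,42] z:[37,57] -> hit [37,40], descend [10, 15]
        N10 x:[113/3,119/3] y:[26,29] z:[53,57] -> miss, prune
        N15 x:[110/3,40] y:[36,42] z:[37,49] -> hit [37,40] leaf, test {P10(miss), P13@t=37}
  N6 x:[101/3,130/3] y:[5,26] z:[33,66] -> miss, prune

Visited [0, 5, 11, 17, 13, 14, 10, 15, 6]. Tests: 9 box, 1 leaf. Nearest: P13.

== RESULT ==
[0, 5, 11, 17, 13, 14, 10, 15, 6]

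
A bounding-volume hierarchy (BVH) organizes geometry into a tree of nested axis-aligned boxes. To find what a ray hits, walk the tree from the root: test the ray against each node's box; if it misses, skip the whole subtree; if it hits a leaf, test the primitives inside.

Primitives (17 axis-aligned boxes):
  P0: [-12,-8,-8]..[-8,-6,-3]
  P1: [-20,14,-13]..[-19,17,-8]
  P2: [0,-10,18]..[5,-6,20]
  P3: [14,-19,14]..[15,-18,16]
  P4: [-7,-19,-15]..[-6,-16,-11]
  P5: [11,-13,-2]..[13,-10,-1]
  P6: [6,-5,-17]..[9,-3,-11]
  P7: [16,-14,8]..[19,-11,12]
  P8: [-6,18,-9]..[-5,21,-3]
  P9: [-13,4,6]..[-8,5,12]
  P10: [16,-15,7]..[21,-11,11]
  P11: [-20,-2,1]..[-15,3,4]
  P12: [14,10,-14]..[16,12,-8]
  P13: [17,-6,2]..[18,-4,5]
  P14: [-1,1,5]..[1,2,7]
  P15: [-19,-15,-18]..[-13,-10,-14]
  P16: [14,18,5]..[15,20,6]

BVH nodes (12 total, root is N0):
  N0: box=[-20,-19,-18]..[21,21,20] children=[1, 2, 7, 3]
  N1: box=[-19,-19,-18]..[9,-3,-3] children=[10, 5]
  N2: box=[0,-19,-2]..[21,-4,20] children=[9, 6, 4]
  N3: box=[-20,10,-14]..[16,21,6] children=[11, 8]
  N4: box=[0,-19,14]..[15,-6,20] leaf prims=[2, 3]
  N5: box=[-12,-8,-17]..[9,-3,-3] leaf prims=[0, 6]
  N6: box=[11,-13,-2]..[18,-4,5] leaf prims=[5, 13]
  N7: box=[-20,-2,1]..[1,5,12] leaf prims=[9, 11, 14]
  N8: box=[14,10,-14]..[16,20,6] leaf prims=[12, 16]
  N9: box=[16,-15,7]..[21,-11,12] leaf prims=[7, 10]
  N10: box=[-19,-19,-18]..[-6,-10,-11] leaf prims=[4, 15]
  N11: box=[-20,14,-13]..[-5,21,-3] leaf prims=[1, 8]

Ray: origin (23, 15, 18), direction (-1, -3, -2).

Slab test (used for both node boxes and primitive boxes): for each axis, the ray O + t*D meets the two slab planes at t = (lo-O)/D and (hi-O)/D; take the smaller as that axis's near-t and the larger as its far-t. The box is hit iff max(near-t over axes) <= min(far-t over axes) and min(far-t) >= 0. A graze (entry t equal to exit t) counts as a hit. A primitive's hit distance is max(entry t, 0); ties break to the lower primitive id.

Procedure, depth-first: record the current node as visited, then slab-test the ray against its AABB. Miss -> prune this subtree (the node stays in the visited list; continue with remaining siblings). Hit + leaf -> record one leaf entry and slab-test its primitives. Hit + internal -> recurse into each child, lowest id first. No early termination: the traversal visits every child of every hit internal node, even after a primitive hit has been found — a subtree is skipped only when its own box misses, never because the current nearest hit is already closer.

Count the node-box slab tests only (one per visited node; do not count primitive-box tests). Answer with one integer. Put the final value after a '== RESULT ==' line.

Traverse from the root:
N0 x:[2,43] y:[-2,34/3] z:[-1,18] -> hit [2,34/3], descend [1, 2, 3, 7]
  N1 x:[14,42] y:[6,34/3] z:[21/2,18] -> miss, prune
  N2 x:[2,23] y:[19/3,34/3] z:[-1,10] -> hit [19/3,10], descend [4, 6, 9]
    N4 x:[8,23] y:[7,34/3] z:[-1,2] -> miss, prune
    N6 x:[5,12] y:[19/3,28/3] z:[13/2,10] -> hit [13/2,28/3] leaf, test {P5(miss), P13(miss)}
    N9 x:[2,7] y:[26/3,10] z:[3,11/2] -> miss, prune
  N3 x:[7,43] y:[-2,5/3] z:[6,16] -> miss, prune
  N7 x:[22,43] y:[10/3,17/3] z:[3,17/2] -> miss, prune

Visited [0, 1, 2, 4, 6, 9, 3, 7]. Tests: 8 box, 1 leaf. Nearest: miss.

== RESULT ==
8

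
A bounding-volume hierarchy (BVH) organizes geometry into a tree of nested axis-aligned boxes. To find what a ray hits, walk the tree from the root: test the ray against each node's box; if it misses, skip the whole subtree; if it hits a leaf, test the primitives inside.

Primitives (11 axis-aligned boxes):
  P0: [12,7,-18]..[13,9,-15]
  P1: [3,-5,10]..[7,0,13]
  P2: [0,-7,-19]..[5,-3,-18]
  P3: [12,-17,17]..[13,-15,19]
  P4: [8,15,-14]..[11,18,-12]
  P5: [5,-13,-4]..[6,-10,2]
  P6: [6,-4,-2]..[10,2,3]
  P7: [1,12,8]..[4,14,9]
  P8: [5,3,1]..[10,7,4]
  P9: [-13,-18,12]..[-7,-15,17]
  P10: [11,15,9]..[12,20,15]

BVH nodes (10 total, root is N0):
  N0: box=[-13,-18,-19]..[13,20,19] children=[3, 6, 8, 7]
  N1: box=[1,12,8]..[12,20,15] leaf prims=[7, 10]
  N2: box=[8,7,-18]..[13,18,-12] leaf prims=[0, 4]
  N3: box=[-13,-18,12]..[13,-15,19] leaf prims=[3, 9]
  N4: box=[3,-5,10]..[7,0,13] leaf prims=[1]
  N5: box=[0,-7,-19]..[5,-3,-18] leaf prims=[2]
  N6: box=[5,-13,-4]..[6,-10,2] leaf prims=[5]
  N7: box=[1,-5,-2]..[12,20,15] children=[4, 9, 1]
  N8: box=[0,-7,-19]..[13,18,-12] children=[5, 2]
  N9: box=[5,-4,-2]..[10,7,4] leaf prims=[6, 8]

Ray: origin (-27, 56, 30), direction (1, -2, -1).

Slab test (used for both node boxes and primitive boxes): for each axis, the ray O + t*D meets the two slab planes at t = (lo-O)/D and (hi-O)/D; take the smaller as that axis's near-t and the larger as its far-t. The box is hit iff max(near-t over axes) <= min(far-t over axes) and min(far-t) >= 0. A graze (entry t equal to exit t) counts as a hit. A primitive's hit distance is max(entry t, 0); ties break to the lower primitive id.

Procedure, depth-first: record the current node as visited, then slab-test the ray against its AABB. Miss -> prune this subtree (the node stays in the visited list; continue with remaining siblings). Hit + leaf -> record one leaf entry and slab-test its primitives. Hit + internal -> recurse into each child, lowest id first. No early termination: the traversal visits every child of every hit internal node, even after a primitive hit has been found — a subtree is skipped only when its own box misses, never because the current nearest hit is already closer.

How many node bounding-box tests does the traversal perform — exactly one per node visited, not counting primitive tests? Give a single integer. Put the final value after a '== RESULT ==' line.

Walk:
N0 x:[14,40] y:[18,37] z:[11,49] -> hit [18,37], descend [3, 6, 7, 8]
  N3 x:[14,40] y:[71/2,37] z:[11,18] -> miss, prune
  N6 x:[32,33] y:[33,69/2] z:[28,34] -> hit [33,33] leaf, test {P5@t=33}
  N7 x:[28,39] y:[18,61/2] z:[15,32] -> hit [28,61/2], descend [1, 4, 9]
    N1 x:[28,39] y:[18,22] z:[15,22] -> miss, prune
    N4 x:[30,34] y:[28,61/2] z:[17,20] -> miss, prune
    N9 x:[32,37] y:[49/2,30] z:[26,32] -> miss, prune
  N8 x:[27,40] y:[19,63/2] z:[42,49] -> miss, prune

order=[0, 3, 6, 7, 1, 4, 9, 8]  |boxes|=8  |leaves|=1  hit=P5

== RESULT ==
8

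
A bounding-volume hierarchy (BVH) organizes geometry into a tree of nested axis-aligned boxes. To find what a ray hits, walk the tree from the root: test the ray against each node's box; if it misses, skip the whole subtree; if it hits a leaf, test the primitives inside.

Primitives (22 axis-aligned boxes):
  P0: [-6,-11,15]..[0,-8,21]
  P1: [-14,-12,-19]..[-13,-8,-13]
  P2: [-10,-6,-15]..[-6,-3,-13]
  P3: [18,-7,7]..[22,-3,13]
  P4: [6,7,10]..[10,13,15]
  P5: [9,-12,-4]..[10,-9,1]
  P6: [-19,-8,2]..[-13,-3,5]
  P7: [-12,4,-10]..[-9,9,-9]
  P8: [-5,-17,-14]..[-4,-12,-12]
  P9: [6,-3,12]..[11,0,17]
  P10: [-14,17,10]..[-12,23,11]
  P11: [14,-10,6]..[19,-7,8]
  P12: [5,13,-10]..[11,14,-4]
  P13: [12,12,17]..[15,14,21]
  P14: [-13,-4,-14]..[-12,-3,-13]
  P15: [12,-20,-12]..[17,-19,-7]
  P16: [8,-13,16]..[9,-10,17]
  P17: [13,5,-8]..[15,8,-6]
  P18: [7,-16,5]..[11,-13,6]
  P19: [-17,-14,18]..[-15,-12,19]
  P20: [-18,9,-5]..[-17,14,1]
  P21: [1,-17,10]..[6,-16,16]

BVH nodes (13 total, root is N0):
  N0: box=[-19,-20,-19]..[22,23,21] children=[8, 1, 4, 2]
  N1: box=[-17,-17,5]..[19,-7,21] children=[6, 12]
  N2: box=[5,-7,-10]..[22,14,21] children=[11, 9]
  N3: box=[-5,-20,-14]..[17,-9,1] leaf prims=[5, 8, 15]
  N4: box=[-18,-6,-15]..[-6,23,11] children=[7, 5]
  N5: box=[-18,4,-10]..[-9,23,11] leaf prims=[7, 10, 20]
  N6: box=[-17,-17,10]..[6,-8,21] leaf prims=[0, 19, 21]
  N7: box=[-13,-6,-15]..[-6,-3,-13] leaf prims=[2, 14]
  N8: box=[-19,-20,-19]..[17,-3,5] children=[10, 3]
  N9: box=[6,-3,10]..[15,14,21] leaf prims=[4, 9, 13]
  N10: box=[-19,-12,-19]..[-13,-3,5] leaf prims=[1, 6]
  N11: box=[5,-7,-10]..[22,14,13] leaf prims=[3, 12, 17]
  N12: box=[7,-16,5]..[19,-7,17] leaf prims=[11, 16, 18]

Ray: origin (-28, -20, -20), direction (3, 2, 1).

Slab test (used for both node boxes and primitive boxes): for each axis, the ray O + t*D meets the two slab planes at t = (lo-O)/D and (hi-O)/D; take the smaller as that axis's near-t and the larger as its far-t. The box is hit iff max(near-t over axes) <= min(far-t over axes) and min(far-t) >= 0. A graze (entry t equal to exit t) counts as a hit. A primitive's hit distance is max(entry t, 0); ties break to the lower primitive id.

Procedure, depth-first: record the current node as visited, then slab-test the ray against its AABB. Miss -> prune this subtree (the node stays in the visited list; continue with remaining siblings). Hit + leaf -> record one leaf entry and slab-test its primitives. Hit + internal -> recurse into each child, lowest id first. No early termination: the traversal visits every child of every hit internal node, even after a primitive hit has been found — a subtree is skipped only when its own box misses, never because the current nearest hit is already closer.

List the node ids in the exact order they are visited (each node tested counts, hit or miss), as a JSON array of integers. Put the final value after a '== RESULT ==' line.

Traverse from the root:
N0 x:[3,50/3] y:[0,43/2] z:[1,41] -> hit [3,50/3], descend [1, 2, 4, 8]
  N1 x:[11/3,47/3] y:[3/2,13/2] z:[25,41] -> miss, prune
  N2 x:[11,50/3] y:[13/2,17] z:[10,41] -> hit [11,50/3], descend [9, 11]
    N9 x:[34/3,43/3] y:[17/2,17] z:[30,41] -> miss, prune
    N11 x:[11,50/3] y:[13/2,17] z:[10,33] -> hit [11,50/3] leaf, test {P3(miss), P12(miss), P17@t=41/3}
  N4 x:[10/3,22/3] y:[7,43/2] z:[5,31] -> hit [7,22/3], descend [5, 7]
    N5 x:[10/3,19/3] y:[12,43/2] z:[10,31] -> miss, prune
    N7 x:[5,22/3] y:[7,17/2] z:[5,7] -> hit [7,7] leaf, test {P2@t=7, P14(miss)}
  N8 x:[3,15] y:[0,17/2] z:[1,25] -> hit [3,17/2], descend [3, 10]
    N3 x:[23/3,15] y:[0,11/2] z:[6,21] -> miss, prune
    N10 x:[3,5] y:[4,17/2] z:[1,25] -> hit [4,5] leaf, test {P1@t=14/3, P6(miss)}

11 AABB tests over nodes [0, 1, 2, 9, 11, 4, 5, 7, 8, 3, 10]; 3 leaves entered; closest P1.

== RESULT ==
[0, 1, 2, 9, 11, 4, 5, 7, 8, 3, 10]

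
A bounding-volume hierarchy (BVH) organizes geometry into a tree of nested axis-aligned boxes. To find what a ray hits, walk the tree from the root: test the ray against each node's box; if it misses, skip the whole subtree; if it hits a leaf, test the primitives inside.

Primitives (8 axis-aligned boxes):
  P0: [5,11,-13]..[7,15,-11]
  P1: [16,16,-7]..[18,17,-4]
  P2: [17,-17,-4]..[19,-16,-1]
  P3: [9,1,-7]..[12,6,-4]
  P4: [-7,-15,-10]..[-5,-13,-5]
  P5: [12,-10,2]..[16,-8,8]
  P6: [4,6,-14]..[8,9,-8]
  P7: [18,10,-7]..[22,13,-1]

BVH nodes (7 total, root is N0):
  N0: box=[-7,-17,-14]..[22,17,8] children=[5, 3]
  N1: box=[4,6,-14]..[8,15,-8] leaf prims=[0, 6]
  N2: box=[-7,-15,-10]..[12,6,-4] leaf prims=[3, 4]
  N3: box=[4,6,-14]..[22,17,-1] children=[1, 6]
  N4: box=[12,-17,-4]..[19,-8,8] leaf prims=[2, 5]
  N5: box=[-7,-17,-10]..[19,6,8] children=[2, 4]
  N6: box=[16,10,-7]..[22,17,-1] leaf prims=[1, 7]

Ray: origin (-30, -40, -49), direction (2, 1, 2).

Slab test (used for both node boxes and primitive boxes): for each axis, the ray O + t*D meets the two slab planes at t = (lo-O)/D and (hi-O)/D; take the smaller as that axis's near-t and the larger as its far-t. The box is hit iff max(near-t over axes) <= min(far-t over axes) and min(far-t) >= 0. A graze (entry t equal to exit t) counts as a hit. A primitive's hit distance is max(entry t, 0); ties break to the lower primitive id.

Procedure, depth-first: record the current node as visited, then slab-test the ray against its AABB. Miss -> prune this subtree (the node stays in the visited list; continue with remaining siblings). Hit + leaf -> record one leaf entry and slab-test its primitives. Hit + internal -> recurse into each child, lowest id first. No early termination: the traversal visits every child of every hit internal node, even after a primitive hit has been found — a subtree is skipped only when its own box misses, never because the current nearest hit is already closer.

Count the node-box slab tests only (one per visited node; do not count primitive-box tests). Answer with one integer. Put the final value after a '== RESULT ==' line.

Walk:
N0 x:[23/2,26] y:[23,57] z:[35/2,57/2] -> hit [23,26], descend [3, 5]
  N3 x:[17,26] y:[46,57] z:[35/2,24] -> miss, prune
  N5 x:[23/2,49/2] y:[23,46] z:[39/2,57/2] -> hit [23,49/2], descend [2, 4]
    N2 x:[23/2,21] y:[25,46] z:[39/2,45/2] -> miss, prune
    N4 x:[21,49/2] y:[23,32] z:[45/2,57/2] -> hit [23,49/2] leaf, test {P2@t=47/2, P5(miss)}

Visited [0, 3, 5, 2, 4]. Tests: 5 box, 1 leaf. Nearest: P2.

== RESULT ==
5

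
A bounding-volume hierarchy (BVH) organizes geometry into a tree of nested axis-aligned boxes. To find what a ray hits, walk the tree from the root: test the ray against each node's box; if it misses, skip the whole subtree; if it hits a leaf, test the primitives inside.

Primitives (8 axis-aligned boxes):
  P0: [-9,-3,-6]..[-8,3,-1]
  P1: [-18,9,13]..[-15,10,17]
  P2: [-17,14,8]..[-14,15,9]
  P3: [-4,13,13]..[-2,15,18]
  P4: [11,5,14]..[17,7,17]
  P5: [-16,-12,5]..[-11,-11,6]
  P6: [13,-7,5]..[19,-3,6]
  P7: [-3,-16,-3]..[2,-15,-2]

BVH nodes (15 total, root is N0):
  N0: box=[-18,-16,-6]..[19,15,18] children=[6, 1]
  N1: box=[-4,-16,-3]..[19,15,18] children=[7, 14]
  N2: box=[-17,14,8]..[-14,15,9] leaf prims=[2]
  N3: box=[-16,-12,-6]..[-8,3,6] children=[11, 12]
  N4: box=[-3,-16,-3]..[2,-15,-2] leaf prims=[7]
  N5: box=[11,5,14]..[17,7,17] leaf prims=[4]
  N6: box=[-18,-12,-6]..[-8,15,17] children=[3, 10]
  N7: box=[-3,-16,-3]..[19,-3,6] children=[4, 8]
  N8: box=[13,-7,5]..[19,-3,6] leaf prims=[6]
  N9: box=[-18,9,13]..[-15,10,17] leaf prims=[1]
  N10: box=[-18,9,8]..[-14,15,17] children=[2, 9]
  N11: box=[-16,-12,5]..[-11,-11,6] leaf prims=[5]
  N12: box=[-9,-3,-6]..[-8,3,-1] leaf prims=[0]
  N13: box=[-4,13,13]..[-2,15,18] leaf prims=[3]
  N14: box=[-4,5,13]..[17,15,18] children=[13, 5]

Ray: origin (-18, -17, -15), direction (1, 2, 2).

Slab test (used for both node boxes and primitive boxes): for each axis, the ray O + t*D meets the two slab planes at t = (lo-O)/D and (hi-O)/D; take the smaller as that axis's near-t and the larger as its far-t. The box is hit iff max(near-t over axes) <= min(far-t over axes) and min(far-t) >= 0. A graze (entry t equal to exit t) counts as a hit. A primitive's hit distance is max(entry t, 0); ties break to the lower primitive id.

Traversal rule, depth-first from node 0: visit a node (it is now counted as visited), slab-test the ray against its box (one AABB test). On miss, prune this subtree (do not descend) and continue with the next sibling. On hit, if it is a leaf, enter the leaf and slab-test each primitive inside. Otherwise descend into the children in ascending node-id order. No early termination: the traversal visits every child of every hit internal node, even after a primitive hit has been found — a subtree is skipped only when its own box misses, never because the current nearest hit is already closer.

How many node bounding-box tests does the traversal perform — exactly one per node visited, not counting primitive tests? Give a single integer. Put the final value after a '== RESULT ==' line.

Walk:
N0 x:[0,37] y:[1/2,16] z:[9/2,33/2] -> hit [9/2,16], descend [1, 6]
  N1 x:[14,37] y:[1/2,16] z:[6,33/2] -> hit [14,16], descend [7, 14]
    N7 x:[15,37] y:[1/2,7] z:[6,21/2] -> miss, prune
    N14 x:[14,35] y:[11,16] z:[14,33/2] -> hit [14,16], descend [5, 13]
      N5 x:[29,35] y:[11,12] z:[29/2,16] -> miss, prune
      N13 x:[14,16] y:[15,16] z:[14,33/2] -> hit [15,16] leaf, test {P3@t=15}
  N6 x:[0,10] y:[5/2,16] z:[9/2,16] -> hit [9/2,10], descend [3, 10]
    N3 x:[2,10] y:[5/2,10] z:[9/2,21/2] -> hit [9/2,10], descend [11, 12]
      N11 x:[2,7] y:[5/2,3] z:[10,21/2] -> miss, prune
      N12 x:[9,10] y:[7,10] z:[9/2,7] -> miss, prune
    N10 x:[0,4] y:[13,16] z:[23/2,16] -> miss, prune

11 AABB tests over nodes [0, 1, 7, 14, 5, 13, 6, 3, 11, 12, 10]; 1 leaf entered; closest P3.

== RESULT ==
11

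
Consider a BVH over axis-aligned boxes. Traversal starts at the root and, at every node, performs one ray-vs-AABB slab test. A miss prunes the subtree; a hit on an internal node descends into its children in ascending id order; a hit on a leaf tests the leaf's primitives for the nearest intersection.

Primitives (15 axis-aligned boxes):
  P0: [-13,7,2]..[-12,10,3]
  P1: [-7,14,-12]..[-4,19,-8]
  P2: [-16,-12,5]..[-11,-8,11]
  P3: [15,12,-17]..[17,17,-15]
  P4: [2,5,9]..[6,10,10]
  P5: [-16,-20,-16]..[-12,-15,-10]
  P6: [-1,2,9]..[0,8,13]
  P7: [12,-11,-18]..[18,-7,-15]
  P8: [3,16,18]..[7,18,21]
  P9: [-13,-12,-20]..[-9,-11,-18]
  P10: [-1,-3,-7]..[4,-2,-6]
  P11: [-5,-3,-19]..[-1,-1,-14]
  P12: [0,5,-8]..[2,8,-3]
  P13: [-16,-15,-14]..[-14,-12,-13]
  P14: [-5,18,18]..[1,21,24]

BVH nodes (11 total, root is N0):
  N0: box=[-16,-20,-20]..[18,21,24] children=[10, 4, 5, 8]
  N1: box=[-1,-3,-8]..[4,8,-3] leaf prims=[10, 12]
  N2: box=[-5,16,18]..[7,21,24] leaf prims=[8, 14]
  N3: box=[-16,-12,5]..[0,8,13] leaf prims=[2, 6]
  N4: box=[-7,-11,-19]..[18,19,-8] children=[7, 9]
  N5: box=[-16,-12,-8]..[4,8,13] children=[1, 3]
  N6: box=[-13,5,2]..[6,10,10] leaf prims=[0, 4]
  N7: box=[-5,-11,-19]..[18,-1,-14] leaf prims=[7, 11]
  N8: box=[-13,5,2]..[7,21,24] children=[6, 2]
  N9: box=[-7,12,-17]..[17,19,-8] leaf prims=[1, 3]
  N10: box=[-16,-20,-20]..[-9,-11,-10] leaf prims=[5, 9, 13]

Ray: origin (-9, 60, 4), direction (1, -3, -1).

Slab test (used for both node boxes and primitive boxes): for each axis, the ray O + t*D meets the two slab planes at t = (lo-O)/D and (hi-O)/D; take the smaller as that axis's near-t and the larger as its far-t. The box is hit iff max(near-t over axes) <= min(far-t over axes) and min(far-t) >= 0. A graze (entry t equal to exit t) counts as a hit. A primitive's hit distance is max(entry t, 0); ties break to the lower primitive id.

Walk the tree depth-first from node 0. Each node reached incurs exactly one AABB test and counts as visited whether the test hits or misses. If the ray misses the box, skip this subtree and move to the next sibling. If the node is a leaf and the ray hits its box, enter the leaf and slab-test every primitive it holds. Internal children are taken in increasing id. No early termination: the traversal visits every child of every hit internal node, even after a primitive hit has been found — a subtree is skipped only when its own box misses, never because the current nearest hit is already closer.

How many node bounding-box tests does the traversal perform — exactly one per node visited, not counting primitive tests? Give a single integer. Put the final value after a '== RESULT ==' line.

Walk:
N0 x:[-7,27] y:[13,80/3] z:[-20,24] -> hit [13,24], descend [4, 5, 8, 10]
  N4 x:[2,27] y:[41/3,71/3] z:[12,23] -> hit [41/3,23], descend [7, 9]
    N7 x:[4,27] y:[61/3,71/3] z:[18,23] -> hit [61/3,23] leaf, test {P7(miss), P11(miss)}
    N9 x:[2,26] y:[41/3,16] z:[12,21] -> hit [41/3,16] leaf, test {P1(miss), P3(miss)}
  N5 x:[-7,13] y:[52/3,24] z:[-9,12] -> miss, prune
  N8 x:[-4,16] y:[13,55/3] z:[-20,2] -> miss, prune
  N10 x:[-7,0] y:[71/3,80/3] z:[14,24] -> miss, prune

Summary -> nodes [0, 4, 7, 9, 5, 8, 10]; box-tests=7; leaf-entries=2; first=miss

== RESULT ==
7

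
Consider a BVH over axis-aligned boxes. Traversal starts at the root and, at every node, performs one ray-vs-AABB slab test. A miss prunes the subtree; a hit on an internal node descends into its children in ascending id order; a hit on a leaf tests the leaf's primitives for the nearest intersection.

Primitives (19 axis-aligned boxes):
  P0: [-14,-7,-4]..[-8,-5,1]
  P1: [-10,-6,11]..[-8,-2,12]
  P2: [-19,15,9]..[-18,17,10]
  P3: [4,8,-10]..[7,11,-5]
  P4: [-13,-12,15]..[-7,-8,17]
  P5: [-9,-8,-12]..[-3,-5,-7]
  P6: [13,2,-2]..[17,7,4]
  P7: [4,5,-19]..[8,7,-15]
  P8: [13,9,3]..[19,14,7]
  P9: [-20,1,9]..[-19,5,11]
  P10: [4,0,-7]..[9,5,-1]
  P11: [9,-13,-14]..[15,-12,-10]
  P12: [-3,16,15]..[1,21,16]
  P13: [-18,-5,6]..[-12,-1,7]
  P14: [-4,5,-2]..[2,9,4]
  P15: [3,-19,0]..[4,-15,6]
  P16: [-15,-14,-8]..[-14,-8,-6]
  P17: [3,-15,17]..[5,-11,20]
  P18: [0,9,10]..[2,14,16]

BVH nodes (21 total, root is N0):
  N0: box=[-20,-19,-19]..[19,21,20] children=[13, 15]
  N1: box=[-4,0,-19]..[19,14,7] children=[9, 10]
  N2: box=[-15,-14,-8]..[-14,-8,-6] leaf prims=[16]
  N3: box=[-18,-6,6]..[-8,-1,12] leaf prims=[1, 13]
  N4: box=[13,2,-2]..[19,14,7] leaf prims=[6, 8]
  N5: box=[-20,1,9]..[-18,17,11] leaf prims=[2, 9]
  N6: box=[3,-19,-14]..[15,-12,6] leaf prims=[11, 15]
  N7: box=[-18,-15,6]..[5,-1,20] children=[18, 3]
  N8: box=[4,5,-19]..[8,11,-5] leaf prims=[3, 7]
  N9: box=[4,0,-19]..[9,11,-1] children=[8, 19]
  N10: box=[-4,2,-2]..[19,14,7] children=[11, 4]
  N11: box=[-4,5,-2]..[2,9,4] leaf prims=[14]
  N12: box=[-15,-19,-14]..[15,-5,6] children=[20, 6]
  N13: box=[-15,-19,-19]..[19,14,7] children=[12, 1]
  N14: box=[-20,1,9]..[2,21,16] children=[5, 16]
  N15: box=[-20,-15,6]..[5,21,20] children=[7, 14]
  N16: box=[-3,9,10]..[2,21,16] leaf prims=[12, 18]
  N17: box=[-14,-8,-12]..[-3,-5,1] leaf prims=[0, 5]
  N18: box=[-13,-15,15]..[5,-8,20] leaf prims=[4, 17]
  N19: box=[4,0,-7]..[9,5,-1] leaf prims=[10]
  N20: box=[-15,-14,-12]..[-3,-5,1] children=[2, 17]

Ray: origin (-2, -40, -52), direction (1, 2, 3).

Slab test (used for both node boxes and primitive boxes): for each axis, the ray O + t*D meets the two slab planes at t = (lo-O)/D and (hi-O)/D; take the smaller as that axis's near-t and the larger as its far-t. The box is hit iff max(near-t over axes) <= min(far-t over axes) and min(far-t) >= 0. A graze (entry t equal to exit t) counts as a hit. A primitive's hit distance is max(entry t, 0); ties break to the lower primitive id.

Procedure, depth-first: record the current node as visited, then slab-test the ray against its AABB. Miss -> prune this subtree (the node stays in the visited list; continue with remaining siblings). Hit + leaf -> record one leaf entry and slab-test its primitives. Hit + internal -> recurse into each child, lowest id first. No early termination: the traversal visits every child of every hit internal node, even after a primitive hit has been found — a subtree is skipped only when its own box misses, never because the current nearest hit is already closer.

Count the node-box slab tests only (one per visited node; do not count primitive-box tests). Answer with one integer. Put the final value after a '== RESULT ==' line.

Traverse from the root:
N0 x:[-18,21] y:[21/2,61/2] z:[11,24] -> hit [11,21], descend [13, 15]
  N13 x:[-13,21] y:[21/2,27] z:[11,59/3] -> hit [11,59/3], descend [1, 12]
    N1 x:[-2,21] y:[20,27] z:[11,59/3] -> miss, prune
    N12 x:[-13,17] y:[21/2,35/2] z:[38/3,58/3] -> hit [38/3,17], descend [6, 20]
      N6 x:[5,17] y:[21/2,14] z:[38/3,58/3] -> hit [38/3,14] leaf, test {P11@t=27/2, P15(miss)}
      N20 x:[-13,-1] y:[13,35/2] z:[40/3,53/3] -> miss, prune
  N15 x:[-18,7] y:[25/2,61/2] z:[58/3,24] -> miss, prune

Visited [0, 13, 1, 12, 6, 20, 15]. Tests: 7 box, 1 leaf. Nearest: P11.

== RESULT ==
7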